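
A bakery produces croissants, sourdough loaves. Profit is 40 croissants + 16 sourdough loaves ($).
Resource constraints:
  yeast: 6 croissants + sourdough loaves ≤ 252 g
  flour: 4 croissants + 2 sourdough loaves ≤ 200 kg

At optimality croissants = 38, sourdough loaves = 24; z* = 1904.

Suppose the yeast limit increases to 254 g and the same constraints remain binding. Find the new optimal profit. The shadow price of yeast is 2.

1908

Δb = 2, so new z* = 1904 + (2)·(2) = 1904 + 4 = 1908.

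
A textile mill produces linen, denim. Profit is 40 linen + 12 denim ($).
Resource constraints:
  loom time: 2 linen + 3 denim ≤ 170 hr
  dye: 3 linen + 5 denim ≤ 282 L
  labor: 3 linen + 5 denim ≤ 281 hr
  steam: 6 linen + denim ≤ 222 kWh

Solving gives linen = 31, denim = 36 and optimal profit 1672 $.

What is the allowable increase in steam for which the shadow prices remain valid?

Binding constraints: loom time, steam. The basis is B = [[2,3],[6,1]] with det -16.
Per unit increase in steam, x* moves by d = (0.1875, -0.125).
The basis stays optimal until denim reaches 0; allowable increase = 288 kWh.

288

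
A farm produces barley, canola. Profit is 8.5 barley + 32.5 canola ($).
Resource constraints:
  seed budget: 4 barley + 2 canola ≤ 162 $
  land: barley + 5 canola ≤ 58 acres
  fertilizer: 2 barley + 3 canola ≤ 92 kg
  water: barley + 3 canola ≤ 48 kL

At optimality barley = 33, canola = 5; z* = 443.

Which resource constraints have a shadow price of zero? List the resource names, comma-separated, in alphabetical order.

fertilizer, seed budget

seed budget: 142/162 (slack 20)
land: 58/58 (binding)
fertilizer: 81/92 (slack 11)
water: 48/48 (binding)
By complementary slackness, a constraint with positive slack has shadow price 0 → fertilizer, seed budget.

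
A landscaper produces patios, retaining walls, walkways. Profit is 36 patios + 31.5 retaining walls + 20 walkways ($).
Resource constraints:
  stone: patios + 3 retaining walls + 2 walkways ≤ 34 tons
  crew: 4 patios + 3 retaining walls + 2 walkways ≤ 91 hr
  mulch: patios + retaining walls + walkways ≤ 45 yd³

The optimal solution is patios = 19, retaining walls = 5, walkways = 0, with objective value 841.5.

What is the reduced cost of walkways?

Binding: stone and crew. Non-binding: mulch (21 unused).
Slack constraints have shadow price 0 (complementary slackness).
Dual feasibility on the basic columns requires 1·y_stone + 4·y_crew = 36, 3·y_stone + 3·y_crew = 31.5.
→ y_stone = 2 and y_crew = 8.5.
Reduced cost of walkways: c₃ − yᵀa₃ = 20 − (2·2 + 8.5·2) = 20 − 21 = -1.

-1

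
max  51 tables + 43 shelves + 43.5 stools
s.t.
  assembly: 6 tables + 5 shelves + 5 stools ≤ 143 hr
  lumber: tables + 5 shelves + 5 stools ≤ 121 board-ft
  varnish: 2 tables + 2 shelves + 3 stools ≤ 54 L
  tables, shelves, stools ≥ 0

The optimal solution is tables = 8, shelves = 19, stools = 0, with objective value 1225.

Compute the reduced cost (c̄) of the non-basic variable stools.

-1

Check each constraint at x*: assembly 143/143 (tight); lumber 103/121 (slack 18); varnish 54/54 (tight).
Slack constraints have shadow price 0 (complementary slackness).
Dual feasibility on the basic columns requires 6·y_assembly + 2·y_varnish = 51, 5·y_assembly + 2·y_varnish = 43.
This yields shadow prices y_assembly = 8, y_varnish = 1.5.
Reduced cost of stools: c₃ − yᵀa₃ = 43.5 − (8·5 + 1.5·3) = 43.5 − 44.5 = -1.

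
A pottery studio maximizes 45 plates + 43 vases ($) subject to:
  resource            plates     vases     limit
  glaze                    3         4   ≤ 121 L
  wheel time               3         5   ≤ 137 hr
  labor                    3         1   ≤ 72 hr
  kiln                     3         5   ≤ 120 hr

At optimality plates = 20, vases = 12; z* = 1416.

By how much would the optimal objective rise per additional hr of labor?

Binding: labor and kiln. Non-binding: glaze (13 unused), wheel time (17 unused).
Slack constraints have shadow price 0 (complementary slackness).
From A_Bᵀ y = c: 3·y_labor + 3·y_kiln = 45; 1·y_labor + 5·y_kiln = 43.
→ y_labor = 8 and y_kiln = 7.
Shadow price of labor = 8.

8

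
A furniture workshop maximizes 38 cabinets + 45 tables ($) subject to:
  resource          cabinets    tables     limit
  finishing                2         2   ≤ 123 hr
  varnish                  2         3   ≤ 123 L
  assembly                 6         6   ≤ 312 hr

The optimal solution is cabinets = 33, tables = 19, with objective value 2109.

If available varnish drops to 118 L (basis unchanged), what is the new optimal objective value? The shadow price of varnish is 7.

2074

Δb = -5, so new z* = 2109 + (7)·(-5) = 2109 − 35 = 2074.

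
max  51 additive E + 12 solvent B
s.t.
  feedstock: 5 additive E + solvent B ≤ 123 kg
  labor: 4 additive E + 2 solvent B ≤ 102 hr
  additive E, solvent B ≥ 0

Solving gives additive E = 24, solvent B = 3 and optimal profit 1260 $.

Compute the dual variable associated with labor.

1.5

Both feedstock and labor are binding at x*.
From A_Bᵀ y = c: 5·y_feedstock + 4·y_labor = 51; 1·y_feedstock + 2·y_labor = 12.
Solving: y_feedstock = 9, y_labor = 1.5.
Shadow price of labor = 1.5.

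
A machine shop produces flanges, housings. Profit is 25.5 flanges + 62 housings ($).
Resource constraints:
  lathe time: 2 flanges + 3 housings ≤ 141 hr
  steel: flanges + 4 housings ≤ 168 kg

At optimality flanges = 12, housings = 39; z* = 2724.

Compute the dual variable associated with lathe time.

8

Both lathe time and steel are binding at x*.
Dual feasibility on the basic columns requires 2·y_lathe time + 1·y_steel = 25.5, 3·y_lathe time + 4·y_steel = 62.
Solving: y_lathe time = 8, y_steel = 9.5.
Shadow price of lathe time = 8.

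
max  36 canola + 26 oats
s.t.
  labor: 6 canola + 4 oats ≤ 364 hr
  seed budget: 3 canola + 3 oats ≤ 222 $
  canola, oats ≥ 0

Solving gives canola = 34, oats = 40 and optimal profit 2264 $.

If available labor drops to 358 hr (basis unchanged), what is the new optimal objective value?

Check each constraint at x*: labor 364/364 (tight); seed budget 222/222 (tight).
The binding rows give the dual system: 6·y_labor + 3·y_seed budget = 36 and 4·y_labor + 3·y_seed budget = 26.
→ y_labor = 5 and y_seed budget = 2.
Δz = y_labor·Δb = 5 × (-6) = -30, so new z* = 2264 − 30 = 2234.

2234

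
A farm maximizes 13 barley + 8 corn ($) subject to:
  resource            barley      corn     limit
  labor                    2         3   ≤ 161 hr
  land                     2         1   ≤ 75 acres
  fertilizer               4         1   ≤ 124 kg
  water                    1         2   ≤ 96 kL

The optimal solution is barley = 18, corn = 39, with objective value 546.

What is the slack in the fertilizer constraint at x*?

13

fertilizer used = 4·18 + 1·39 = 111; slack = 124 − 111 = 13.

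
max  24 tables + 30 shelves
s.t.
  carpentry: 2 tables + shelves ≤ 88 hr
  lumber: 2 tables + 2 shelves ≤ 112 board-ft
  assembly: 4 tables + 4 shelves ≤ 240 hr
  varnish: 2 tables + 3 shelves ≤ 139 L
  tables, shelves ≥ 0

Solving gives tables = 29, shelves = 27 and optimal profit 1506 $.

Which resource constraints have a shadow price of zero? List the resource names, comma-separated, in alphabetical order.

assembly, carpentry

carpentry: 85/88 (slack 3)
lumber: 112/112 (binding)
assembly: 224/240 (slack 16)
varnish: 139/139 (binding)
By complementary slackness, a constraint with positive slack has shadow price 0 → assembly, carpentry.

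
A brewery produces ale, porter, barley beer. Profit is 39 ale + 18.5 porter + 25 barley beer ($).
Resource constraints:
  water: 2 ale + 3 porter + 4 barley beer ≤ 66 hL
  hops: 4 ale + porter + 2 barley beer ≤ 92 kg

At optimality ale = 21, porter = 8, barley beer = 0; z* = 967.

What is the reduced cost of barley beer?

Check each constraint at x*: water 66/66 (tight); hops 92/92 (tight).
Dual feasibility on the basic columns requires 2·y_water + 4·y_hops = 39, 3·y_water + 1·y_hops = 18.5.
Solving: y_water = 3.5, y_hops = 8.
Reduced cost of barley beer: c₃ − yᵀa₃ = 25 − (3.5·4 + 8·2) = 25 − 30 = -5.

-5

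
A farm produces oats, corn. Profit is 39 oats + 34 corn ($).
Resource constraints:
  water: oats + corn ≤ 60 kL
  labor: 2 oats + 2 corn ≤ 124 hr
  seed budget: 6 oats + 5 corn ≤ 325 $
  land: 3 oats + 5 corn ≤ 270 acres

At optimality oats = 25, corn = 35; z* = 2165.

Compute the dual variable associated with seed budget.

Check each constraint at x*: water 60/60 (tight); labor 120/124 (slack 4); seed budget 325/325 (tight); land 250/270 (slack 20).
Since labor, land are not tight, their duals are 0.
From A_Bᵀ y = c: 1·y_water + 6·y_seed budget = 39; 1·y_water + 5·y_seed budget = 34.
This yields shadow prices y_water = 9, y_seed budget = 5.
Shadow price of seed budget = 5.

5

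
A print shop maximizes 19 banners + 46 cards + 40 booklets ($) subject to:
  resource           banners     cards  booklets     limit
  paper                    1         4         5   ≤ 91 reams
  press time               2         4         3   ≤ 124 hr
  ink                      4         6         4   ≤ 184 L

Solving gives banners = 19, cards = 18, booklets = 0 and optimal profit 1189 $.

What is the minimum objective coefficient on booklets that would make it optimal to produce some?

Check each constraint at x*: paper 91/91 (tight); press time 110/124 (slack 14); ink 184/184 (tight).
Slack constraints have shadow price 0 (complementary slackness).
Dual feasibility on the basic columns requires 1·y_paper + 4·y_ink = 19, 4·y_paper + 6·y_ink = 46.
→ y_paper = 7 and y_ink = 3.
booklets enters the basis when its profit ≥ yᵀa₃ = 7·5 + 3·4 = 47.

47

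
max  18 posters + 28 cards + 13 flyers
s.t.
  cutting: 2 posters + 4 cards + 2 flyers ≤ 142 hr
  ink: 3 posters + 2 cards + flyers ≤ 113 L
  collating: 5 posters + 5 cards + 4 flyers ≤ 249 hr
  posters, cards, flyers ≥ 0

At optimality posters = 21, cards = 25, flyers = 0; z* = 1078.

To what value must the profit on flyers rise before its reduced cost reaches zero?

Check each constraint at x*: cutting 142/142 (tight); ink 113/113 (tight); collating 230/249 (slack 19).
Slack constraints have shadow price 0 (complementary slackness).
Dual feasibility on the basic columns requires 2·y_cutting + 3·y_ink = 18, 4·y_cutting + 2·y_ink = 28.
Solving: y_cutting = 6, y_ink = 2.
flyers enters the basis when its profit ≥ yᵀa₃ = 6·2 + 2·1 = 14.

14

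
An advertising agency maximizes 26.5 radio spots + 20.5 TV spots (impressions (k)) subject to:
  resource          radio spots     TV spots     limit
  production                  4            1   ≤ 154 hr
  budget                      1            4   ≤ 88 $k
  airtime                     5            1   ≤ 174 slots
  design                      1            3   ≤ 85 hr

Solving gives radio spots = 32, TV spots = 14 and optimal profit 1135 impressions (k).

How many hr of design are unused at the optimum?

11

design used = 1·32 + 3·14 = 74; slack = 85 − 74 = 11.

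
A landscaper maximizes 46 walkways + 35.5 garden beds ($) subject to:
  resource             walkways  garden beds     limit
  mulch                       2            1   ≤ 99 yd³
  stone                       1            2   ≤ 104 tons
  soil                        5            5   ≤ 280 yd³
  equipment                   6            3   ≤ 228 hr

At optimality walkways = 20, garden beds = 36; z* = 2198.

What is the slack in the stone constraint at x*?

12

stone used = 1·20 + 2·36 = 92; slack = 104 − 92 = 12.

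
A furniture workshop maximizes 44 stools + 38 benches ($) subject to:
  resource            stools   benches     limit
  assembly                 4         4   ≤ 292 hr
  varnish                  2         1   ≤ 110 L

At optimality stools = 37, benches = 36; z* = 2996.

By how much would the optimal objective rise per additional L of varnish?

Check each constraint at x*: assembly 292/292 (tight); varnish 110/110 (tight).
From A_Bᵀ y = c: 4·y_assembly + 2·y_varnish = 44; 4·y_assembly + 1·y_varnish = 38.
→ y_assembly = 8 and y_varnish = 6.
Shadow price of varnish = 6.

6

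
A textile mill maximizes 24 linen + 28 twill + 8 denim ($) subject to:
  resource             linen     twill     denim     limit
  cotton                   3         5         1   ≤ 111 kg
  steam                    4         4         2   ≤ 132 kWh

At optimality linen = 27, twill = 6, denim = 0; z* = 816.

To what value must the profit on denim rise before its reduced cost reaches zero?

11

Both cotton and steam are binding at x*.
Dual feasibility on the basic columns requires 3·y_cotton + 4·y_steam = 24, 5·y_cotton + 4·y_steam = 28.
→ y_cotton = 2 and y_steam = 4.5.
denim enters the basis when its profit ≥ yᵀa₃ = 2·1 + 4.5·2 = 11.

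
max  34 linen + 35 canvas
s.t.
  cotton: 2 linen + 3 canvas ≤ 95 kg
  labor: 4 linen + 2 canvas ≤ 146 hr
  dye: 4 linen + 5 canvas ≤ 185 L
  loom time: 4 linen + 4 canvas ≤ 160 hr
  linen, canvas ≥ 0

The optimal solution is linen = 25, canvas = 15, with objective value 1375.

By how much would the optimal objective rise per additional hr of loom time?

Binding: cotton and loom time. Non-binding: labor (16 unused), dye (10 unused).
Since labor, dye are not tight, their duals are 0.
Dual feasibility on the basic columns requires 2·y_cotton + 4·y_loom time = 34, 3·y_cotton + 4·y_loom time = 35.
This yields shadow prices y_cotton = 1, y_loom time = 8.
Shadow price of loom time = 8.

8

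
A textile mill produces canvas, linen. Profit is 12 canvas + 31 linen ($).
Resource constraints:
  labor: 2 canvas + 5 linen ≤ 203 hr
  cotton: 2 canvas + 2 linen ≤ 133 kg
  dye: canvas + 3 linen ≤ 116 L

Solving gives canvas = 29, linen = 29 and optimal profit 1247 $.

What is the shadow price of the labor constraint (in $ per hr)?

5

Check each constraint at x*: labor 203/203 (tight); cotton 116/133 (slack 17); dye 116/116 (tight).
Since cotton is not tight, its dual is 0.
Dual feasibility on the basic columns requires 2·y_labor + 1·y_dye = 12, 5·y_labor + 3·y_dye = 31.
This yields shadow prices y_labor = 5, y_dye = 2.
Shadow price of labor = 5.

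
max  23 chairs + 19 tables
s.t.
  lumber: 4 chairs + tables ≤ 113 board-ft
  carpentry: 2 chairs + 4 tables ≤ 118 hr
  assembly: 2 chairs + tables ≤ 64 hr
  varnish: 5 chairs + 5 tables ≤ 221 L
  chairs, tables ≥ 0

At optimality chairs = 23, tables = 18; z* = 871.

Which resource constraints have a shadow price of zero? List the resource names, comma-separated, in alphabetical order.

lumber, varnish

lumber: 110/113 (slack 3)
carpentry: 118/118 (binding)
assembly: 64/64 (binding)
varnish: 205/221 (slack 16)
By complementary slackness, a constraint with positive slack has shadow price 0 → lumber, varnish.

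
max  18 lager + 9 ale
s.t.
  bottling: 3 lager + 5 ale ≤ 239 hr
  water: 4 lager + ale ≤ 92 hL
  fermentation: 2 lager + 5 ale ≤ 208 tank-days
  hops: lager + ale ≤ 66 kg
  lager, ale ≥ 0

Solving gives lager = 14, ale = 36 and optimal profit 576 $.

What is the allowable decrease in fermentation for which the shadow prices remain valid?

Binding constraints: water, fermentation. The basis is B = [[4,1],[2,5]] with det 18.
Per unit decrease in fermentation, x* moves by d = (0.0556, -0.2222).
The basis stays optimal until ale reaches 0; allowable decrease = 162 tank-days.

162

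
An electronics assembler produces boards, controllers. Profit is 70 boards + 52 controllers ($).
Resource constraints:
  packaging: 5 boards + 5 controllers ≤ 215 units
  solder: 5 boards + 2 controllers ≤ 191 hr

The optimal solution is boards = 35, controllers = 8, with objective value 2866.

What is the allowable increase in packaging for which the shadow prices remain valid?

262.5

Binding constraints: packaging, solder. The basis is B = [[5,5],[5,2]] with det -15.
Per unit increase in packaging, x* moves by d = (-0.1333, 0.3333).
The basis stays optimal until boards reaches 0; allowable increase = 262.5 units.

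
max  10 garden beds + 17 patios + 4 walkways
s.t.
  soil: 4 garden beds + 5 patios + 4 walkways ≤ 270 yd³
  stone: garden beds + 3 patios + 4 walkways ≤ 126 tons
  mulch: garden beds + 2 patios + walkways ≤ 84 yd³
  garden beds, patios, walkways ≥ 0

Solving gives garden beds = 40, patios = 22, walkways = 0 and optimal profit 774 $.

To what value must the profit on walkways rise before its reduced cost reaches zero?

10

Binding: soil and mulch. Non-binding: stone (20 unused).
Since stone is not tight, its dual is 0.
The binding rows give the dual system: 4·y_soil + 1·y_mulch = 10 and 5·y_soil + 2·y_mulch = 17.
→ y_soil = 1 and y_mulch = 6.
walkways enters the basis when its profit ≥ yᵀa₃ = 1·4 + 6·1 = 10.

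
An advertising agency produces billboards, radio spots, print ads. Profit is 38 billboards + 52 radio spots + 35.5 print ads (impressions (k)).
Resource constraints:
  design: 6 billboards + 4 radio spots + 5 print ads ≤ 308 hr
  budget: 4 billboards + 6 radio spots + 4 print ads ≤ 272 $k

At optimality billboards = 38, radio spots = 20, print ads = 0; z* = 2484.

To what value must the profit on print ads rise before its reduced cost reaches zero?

Both design and budget are binding at x*.
From A_Bᵀ y = c: 6·y_design + 4·y_budget = 38; 4·y_design + 6·y_budget = 52.
→ y_design = 1 and y_budget = 8.
print ads enters the basis when its profit ≥ yᵀa₃ = 1·5 + 8·4 = 37.

37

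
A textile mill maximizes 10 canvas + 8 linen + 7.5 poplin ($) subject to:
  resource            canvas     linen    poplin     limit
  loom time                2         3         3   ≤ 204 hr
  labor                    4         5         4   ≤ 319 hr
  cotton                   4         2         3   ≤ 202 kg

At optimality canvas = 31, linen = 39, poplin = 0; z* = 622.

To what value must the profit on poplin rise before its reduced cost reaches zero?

At the optimum: loom time uses 179 of 204 (slack = 25); labor uses 319 of 319 (binding); cotton uses 202 of 202 (binding).
Since loom time is not tight, its dual is 0.
The binding rows give the dual system: 4·y_labor + 4·y_cotton = 10 and 5·y_labor + 2·y_cotton = 8.
This yields shadow prices y_labor = 1, y_cotton = 1.5.
poplin enters the basis when its profit ≥ yᵀa₃ = 1·4 + 1.5·3 = 8.5.

8.5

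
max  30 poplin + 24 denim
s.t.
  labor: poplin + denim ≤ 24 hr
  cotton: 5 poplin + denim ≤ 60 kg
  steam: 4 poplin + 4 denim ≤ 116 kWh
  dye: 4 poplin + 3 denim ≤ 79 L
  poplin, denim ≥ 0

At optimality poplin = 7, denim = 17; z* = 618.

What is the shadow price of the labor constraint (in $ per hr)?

At the optimum: labor uses 24 of 24 (binding); cotton uses 52 of 60 (slack = 8); steam uses 96 of 116 (slack = 20); dye uses 79 of 79 (binding).
Since cotton, steam are not tight, their duals are 0.
Dual feasibility on the basic columns requires 1·y_labor + 4·y_dye = 30, 1·y_labor + 3·y_dye = 24.
This yields shadow prices y_labor = 6, y_dye = 6.
Shadow price of labor = 6.

6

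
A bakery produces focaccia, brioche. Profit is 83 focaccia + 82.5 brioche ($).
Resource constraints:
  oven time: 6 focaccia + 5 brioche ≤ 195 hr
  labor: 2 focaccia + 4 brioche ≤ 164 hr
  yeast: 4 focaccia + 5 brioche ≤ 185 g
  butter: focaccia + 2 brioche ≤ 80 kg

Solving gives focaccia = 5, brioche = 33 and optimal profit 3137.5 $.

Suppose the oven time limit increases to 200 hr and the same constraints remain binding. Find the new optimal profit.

3180

Check each constraint at x*: oven time 195/195 (tight); labor 142/164 (slack 22); yeast 185/185 (tight); butter 71/80 (slack 9).
Since labor, butter are not tight, their duals are 0.
Dual feasibility on the basic columns requires 6·y_oven time + 4·y_yeast = 83, 5·y_oven time + 5·y_yeast = 82.5.
Solving: y_oven time = 8.5, y_yeast = 8.
Δz = y_oven time·Δb = 8.5 × (5) = 42.5, so new z* = 3137.5 + 42.5 = 3180.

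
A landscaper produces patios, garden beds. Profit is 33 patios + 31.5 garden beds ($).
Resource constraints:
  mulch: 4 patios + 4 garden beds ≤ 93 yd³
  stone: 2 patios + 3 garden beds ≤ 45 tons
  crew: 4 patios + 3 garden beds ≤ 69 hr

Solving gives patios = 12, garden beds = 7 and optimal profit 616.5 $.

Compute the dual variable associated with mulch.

Binding: stone and crew. Non-binding: mulch (17 unused).
Since mulch is not tight, its dual is 0.
From A_Bᵀ y = c: 2·y_stone + 4·y_crew = 33; 3·y_stone + 3·y_crew = 31.5.
Solving: y_stone = 4.5, y_crew = 6.
Shadow price of mulch = 0.

0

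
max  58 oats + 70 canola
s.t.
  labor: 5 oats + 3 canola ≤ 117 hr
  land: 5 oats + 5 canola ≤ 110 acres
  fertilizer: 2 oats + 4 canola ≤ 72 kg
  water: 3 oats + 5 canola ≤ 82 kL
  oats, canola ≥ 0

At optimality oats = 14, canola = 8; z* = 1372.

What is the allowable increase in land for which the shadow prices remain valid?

14.375

Binding constraints: land, water. The basis is B = [[5,5],[3,5]] with det 10.
Per unit increase in land, x* moves by d = (0.5, -0.3).
The basis stays optimal until labor becomes binding; allowable increase = 14.375 acres.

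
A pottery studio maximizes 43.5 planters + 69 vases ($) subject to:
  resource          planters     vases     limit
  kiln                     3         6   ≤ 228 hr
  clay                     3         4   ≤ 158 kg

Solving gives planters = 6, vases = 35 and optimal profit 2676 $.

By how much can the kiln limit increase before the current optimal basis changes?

Binding constraints: kiln, clay. The basis is B = [[3,6],[3,4]] with det -6.
Per unit increase in kiln, x* moves by d = (-0.6667, 0.5).
The basis stays optimal until planters reaches 0; allowable increase = 9 hr.

9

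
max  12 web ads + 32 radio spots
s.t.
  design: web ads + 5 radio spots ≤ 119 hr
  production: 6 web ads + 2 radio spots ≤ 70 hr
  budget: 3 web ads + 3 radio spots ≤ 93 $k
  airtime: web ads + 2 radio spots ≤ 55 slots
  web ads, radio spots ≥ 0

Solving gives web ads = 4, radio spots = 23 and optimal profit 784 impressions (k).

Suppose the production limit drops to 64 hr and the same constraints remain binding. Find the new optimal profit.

At the optimum: design uses 119 of 119 (binding); production uses 70 of 70 (binding); budget uses 81 of 93 (slack = 12); airtime uses 50 of 55 (slack = 5).
Since budget, airtime are not tight, their duals are 0.
The binding rows give the dual system: 1·y_design + 6·y_production = 12 and 5·y_design + 2·y_production = 32.
Solving: y_design = 6, y_production = 1.
Δz = y_production·Δb = 1 × (-6) = -6, so new z* = 784 − 6 = 778.

778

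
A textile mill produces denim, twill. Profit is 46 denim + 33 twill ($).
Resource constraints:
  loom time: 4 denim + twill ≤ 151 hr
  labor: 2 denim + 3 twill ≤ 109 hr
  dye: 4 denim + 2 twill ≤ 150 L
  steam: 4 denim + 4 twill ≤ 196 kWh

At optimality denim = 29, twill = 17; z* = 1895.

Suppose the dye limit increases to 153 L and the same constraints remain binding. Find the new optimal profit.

1922

Check each constraint at x*: loom time 133/151 (slack 18); labor 109/109 (tight); dye 150/150 (tight); steam 184/196 (slack 12).
By complementary slackness, y = 0 for the non-binding constraints.
From A_Bᵀ y = c: 2·y_labor + 4·y_dye = 46; 3·y_labor + 2·y_dye = 33.
→ y_labor = 5 and y_dye = 9.
Δz = y_dye·Δb = 9 × (3) = 27, so new z* = 1895 + 27 = 1922.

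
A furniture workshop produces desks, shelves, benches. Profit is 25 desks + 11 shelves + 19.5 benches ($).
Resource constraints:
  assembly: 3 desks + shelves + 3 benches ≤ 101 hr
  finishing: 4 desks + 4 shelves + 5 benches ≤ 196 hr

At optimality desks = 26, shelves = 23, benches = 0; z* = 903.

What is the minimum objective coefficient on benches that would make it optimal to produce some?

At the optimum: assembly uses 101 of 101 (binding); finishing uses 196 of 196 (binding).
From A_Bᵀ y = c: 3·y_assembly + 4·y_finishing = 25; 1·y_assembly + 4·y_finishing = 11.
This yields shadow prices y_assembly = 7, y_finishing = 1.
benches enters the basis when its profit ≥ yᵀa₃ = 7·3 + 1·5 = 26.

26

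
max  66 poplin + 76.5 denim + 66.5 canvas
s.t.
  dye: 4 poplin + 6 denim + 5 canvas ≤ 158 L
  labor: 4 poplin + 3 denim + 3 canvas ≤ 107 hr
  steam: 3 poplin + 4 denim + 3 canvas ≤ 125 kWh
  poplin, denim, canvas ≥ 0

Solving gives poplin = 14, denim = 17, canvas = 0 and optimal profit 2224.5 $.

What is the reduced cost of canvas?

-1

At the optimum: dye uses 158 of 158 (binding); labor uses 107 of 107 (binding); steam uses 110 of 125 (slack = 15).
By complementary slackness, y = 0 for the non-binding constraint.
The binding rows give the dual system: 4·y_dye + 4·y_labor = 66 and 6·y_dye + 3·y_labor = 76.5.
This yields shadow prices y_dye = 9, y_labor = 7.5.
Reduced cost of canvas: c₃ − yᵀa₃ = 66.5 − (9·5 + 7.5·3) = 66.5 − 67.5 = -1.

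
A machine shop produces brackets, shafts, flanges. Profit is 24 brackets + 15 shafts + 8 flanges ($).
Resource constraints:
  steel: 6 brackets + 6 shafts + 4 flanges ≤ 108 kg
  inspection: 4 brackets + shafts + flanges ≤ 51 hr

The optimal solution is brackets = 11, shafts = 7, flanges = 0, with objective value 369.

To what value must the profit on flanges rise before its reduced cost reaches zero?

At the optimum: steel uses 108 of 108 (binding); inspection uses 51 of 51 (binding).
The binding rows give the dual system: 6·y_steel + 4·y_inspection = 24 and 6·y_steel + 1·y_inspection = 15.
→ y_steel = 2 and y_inspection = 3.
flanges enters the basis when its profit ≥ yᵀa₃ = 2·4 + 3·1 = 11.

11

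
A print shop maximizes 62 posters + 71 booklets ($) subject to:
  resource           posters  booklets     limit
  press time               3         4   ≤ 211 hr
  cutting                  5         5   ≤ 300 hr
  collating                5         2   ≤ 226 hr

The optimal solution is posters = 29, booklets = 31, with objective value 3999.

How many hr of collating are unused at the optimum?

19

collating used = 5·29 + 2·31 = 207; slack = 226 − 207 = 19.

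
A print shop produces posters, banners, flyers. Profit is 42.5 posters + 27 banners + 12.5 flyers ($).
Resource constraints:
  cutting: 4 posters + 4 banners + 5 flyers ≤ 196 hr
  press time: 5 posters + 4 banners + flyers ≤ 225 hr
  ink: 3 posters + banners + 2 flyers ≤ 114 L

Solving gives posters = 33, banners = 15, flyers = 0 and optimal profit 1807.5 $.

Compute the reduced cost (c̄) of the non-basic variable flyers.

-3

Check each constraint at x*: cutting 192/196 (slack 4); press time 225/225 (tight); ink 114/114 (tight).
Slack constraints have shadow price 0 (complementary slackness).
Dual feasibility on the basic columns requires 5·y_press time + 3·y_ink = 42.5, 4·y_press time + 1·y_ink = 27.
This yields shadow prices y_press time = 5.5, y_ink = 5.
Reduced cost of flyers: c₃ − yᵀa₃ = 12.5 − (5.5·1 + 5·2) = 12.5 − 15.5 = -3.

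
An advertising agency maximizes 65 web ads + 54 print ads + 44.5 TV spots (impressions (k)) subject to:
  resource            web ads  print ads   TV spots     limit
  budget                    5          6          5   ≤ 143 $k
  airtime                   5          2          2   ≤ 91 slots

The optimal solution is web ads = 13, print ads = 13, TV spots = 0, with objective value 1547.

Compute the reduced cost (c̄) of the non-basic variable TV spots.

-2.5

At the optimum: budget uses 143 of 143 (binding); airtime uses 91 of 91 (binding).
From A_Bᵀ y = c: 5·y_budget + 5·y_airtime = 65; 6·y_budget + 2·y_airtime = 54.
Solving: y_budget = 7, y_airtime = 6.
Reduced cost of TV spots: c₃ − yᵀa₃ = 44.5 − (7·5 + 6·2) = 44.5 − 47 = -2.5.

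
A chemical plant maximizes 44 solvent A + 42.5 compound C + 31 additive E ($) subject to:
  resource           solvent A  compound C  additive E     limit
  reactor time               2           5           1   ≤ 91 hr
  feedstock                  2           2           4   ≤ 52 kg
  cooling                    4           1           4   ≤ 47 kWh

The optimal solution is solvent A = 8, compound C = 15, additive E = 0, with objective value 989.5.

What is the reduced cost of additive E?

Check each constraint at x*: reactor time 91/91 (tight); feedstock 46/52 (slack 6); cooling 47/47 (tight).
By complementary slackness, y = 0 for the non-binding constraint.
Dual feasibility on the basic columns requires 2·y_reactor time + 4·y_cooling = 44, 5·y_reactor time + 1·y_cooling = 42.5.
Solving: y_reactor time = 7, y_cooling = 7.5.
Reduced cost of additive E: c₃ − yᵀa₃ = 31 − (7·1 + 7.5·4) = 31 − 37 = -6.

-6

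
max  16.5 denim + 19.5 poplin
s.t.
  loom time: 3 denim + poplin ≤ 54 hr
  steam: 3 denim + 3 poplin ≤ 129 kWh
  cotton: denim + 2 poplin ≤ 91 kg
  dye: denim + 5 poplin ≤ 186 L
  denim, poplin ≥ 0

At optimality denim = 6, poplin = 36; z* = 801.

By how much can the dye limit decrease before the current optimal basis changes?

Binding constraints: loom time, dye. The basis is B = [[3,1],[1,5]] with det 14.
Per unit decrease in dye, x* moves by d = (0.0714, -0.2143).
The basis stays optimal until poplin reaches 0; allowable decrease = 168 L.

168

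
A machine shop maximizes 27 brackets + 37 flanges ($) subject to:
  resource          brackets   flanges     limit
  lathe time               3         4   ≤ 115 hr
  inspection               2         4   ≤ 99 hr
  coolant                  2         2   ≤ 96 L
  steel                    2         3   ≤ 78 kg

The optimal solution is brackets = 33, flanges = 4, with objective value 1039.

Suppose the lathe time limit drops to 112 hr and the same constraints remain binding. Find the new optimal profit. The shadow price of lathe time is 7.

1018

Δb = -3, so new z* = 1039 + (7)·(-3) = 1039 − 21 = 1018.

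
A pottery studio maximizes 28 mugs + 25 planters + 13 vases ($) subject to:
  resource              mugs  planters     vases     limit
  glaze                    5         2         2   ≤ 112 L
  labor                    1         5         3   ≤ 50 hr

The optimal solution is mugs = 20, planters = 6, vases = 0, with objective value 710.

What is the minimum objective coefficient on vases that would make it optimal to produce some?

19

Check each constraint at x*: glaze 112/112 (tight); labor 50/50 (tight).
Dual feasibility on the basic columns requires 5·y_glaze + 1·y_labor = 28, 2·y_glaze + 5·y_labor = 25.
Solving: y_glaze = 5, y_labor = 3.
vases enters the basis when its profit ≥ yᵀa₃ = 5·2 + 3·3 = 19.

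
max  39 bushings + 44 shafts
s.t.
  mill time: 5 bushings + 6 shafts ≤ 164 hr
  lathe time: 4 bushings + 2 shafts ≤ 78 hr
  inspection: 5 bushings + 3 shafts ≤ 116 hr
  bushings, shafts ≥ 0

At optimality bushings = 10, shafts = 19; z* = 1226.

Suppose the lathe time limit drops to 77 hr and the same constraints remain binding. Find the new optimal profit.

1225

At the optimum: mill time uses 164 of 164 (binding); lathe time uses 78 of 78 (binding); inspection uses 107 of 116 (slack = 9).
By complementary slackness, y = 0 for the non-binding constraint.
Dual feasibility on the basic columns requires 5·y_mill time + 4·y_lathe time = 39, 6·y_mill time + 2·y_lathe time = 44.
→ y_mill time = 7 and y_lathe time = 1.
Δz = y_lathe time·Δb = 1 × (-1) = -1, so new z* = 1226 − 1 = 1225.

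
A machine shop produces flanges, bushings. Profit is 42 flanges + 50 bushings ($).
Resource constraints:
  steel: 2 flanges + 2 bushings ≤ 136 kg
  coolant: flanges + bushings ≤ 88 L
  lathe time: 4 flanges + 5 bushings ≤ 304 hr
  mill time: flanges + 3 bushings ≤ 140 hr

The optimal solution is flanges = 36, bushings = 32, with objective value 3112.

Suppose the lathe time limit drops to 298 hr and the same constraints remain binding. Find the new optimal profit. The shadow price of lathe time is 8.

Δb = -6, so new z* = 3112 + (8)·(-6) = 3112 − 48 = 3064.

3064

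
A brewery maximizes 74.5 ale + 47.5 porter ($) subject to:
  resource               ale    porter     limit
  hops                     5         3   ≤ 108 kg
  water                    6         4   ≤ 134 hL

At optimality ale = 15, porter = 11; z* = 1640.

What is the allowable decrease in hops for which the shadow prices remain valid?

7.5

Binding constraints: hops, water. The basis is B = [[5,3],[6,4]] with det 2.
Per unit decrease in hops, x* moves by d = (-2, 3).
The basis stays optimal until ale reaches 0; allowable decrease = 7.5 kg.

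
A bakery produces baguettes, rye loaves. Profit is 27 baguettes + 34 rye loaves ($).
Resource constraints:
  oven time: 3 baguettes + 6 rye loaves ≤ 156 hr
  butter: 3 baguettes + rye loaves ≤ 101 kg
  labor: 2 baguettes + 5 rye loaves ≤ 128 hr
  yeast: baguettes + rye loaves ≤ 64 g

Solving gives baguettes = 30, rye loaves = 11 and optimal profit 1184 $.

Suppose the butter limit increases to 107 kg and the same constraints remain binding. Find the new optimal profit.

At the optimum: oven time uses 156 of 156 (binding); butter uses 101 of 101 (binding); labor uses 115 of 128 (slack = 13); yeast uses 41 of 64 (slack = 23).
Since labor, yeast are not tight, their duals are 0.
The binding rows give the dual system: 3·y_oven time + 3·y_butter = 27 and 6·y_oven time + 1·y_butter = 34.
This yields shadow prices y_oven time = 5, y_butter = 4.
Δz = y_butter·Δb = 4 × (6) = 24, so new z* = 1184 + 24 = 1208.

1208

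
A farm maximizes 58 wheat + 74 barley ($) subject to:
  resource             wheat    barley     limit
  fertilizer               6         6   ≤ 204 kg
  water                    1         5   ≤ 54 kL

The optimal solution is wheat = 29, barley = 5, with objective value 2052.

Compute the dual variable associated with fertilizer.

At the optimum: fertilizer uses 204 of 204 (binding); water uses 54 of 54 (binding).
From A_Bᵀ y = c: 6·y_fertilizer + 1·y_water = 58; 6·y_fertilizer + 5·y_water = 74.
Solving: y_fertilizer = 9, y_water = 4.
Shadow price of fertilizer = 9.

9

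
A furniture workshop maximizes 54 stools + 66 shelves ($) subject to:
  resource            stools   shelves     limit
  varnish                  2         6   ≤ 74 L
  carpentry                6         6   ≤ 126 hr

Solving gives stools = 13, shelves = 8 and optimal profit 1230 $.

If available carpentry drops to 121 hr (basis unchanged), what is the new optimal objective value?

At the optimum: varnish uses 74 of 74 (binding); carpentry uses 126 of 126 (binding).
Dual feasibility on the basic columns requires 2·y_varnish + 6·y_carpentry = 54, 6·y_varnish + 6·y_carpentry = 66.
Solving: y_varnish = 3, y_carpentry = 8.
Δz = y_carpentry·Δb = 8 × (-5) = -40, so new z* = 1230 − 40 = 1190.

1190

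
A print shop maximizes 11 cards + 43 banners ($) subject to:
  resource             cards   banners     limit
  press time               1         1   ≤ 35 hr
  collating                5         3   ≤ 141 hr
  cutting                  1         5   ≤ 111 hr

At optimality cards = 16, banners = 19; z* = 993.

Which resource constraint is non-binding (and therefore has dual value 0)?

collating

press time: 35/35 (binding)
collating: 137/141 (slack 4)
cutting: 111/111 (binding)
By complementary slackness, a constraint with positive slack has shadow price 0 → collating.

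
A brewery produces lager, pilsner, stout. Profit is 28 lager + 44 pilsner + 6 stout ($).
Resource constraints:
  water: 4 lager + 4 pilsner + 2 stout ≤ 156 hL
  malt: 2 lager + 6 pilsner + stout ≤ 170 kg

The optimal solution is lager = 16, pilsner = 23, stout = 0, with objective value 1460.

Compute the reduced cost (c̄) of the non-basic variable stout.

Check each constraint at x*: water 156/156 (tight); malt 170/170 (tight).
The binding rows give the dual system: 4·y_water + 2·y_malt = 28 and 4·y_water + 6·y_malt = 44.
→ y_water = 5 and y_malt = 4.
Reduced cost of stout: c₃ − yᵀa₃ = 6 − (5·2 + 4·1) = 6 − 14 = -8.

-8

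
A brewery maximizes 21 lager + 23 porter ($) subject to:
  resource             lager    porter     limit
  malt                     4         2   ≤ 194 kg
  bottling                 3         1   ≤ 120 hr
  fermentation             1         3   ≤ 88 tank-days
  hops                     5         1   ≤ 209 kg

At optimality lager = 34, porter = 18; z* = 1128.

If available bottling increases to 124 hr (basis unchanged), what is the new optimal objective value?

1148

At the optimum: malt uses 172 of 194 (slack = 22); bottling uses 120 of 120 (binding); fermentation uses 88 of 88 (binding); hops uses 188 of 209 (slack = 21).
Since malt, hops are not tight, their duals are 0.
The binding rows give the dual system: 3·y_bottling + 1·y_fermentation = 21 and 1·y_bottling + 3·y_fermentation = 23.
Solving: y_bottling = 5, y_fermentation = 6.
Δz = y_bottling·Δb = 5 × (4) = 20, so new z* = 1128 + 20 = 1148.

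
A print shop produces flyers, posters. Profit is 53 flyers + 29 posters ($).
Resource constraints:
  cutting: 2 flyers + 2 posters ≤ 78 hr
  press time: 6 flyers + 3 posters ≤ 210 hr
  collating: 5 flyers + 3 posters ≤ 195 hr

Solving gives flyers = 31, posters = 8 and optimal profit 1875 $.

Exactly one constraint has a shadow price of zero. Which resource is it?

cutting: 78/78 (binding)
press time: 210/210 (binding)
collating: 179/195 (slack 16)
By complementary slackness, a constraint with positive slack has shadow price 0 → collating.

collating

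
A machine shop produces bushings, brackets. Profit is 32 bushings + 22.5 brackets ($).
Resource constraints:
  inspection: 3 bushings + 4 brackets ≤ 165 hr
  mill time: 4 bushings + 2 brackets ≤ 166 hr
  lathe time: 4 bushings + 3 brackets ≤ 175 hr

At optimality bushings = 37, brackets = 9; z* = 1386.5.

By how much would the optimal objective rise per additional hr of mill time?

Check each constraint at x*: inspection 147/165 (slack 18); mill time 166/166 (tight); lathe time 175/175 (tight).
Since inspection is not tight, its dual is 0.
From A_Bᵀ y = c: 4·y_mill time + 4·y_lathe time = 32; 2·y_mill time + 3·y_lathe time = 22.5.
Solving: y_mill time = 1.5, y_lathe time = 6.5.
Shadow price of mill time = 1.5.

1.5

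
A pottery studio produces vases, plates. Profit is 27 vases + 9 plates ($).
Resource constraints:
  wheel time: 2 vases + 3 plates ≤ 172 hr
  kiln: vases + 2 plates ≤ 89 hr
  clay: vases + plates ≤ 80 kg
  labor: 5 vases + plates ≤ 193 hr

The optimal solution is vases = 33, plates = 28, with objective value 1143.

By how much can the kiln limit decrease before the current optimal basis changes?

50.4

Binding constraints: kiln, labor. The basis is B = [[1,2],[5,1]] with det -9.
Per unit decrease in kiln, x* moves by d = (0.1111, -0.5556).
The basis stays optimal until plates reaches 0; allowable decrease = 50.4 hr.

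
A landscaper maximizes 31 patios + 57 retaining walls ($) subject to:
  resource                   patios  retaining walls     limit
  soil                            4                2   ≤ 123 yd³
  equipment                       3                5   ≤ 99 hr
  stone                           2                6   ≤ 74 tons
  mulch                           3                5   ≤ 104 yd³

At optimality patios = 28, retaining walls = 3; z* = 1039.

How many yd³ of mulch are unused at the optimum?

mulch used = 3·28 + 5·3 = 99; slack = 104 − 99 = 5.

5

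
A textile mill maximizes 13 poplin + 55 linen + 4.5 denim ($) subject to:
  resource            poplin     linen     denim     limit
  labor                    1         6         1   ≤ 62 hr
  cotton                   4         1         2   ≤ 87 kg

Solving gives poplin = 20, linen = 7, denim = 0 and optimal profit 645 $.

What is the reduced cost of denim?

Both labor and cotton are binding at x*.
Dual feasibility on the basic columns requires 1·y_labor + 4·y_cotton = 13, 6·y_labor + 1·y_cotton = 55.
→ y_labor = 9 and y_cotton = 1.
Reduced cost of denim: c₃ − yᵀa₃ = 4.5 − (9·1 + 1·2) = 4.5 − 11 = -6.5.

-6.5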